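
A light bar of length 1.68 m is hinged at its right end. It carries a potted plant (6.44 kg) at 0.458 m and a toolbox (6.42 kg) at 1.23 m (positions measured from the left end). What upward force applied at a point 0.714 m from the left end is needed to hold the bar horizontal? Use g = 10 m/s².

F ≈ 111 N

Take moments about the right end.
Potted plant: 6.44 × 10 = 64.4 N down at 0.458 m → arm 1.222 m, τ = 64.4 × 1.222 = 78.7 N·m counterclockwise.
Toolbox: 6.42 × 10 = 64.2 N down at 1.23 m → arm 0.45 m, τ = 64.2 × 0.45 = 28.89 N·m counterclockwise.
Net moment of the loads = 107.6 N·m counterclockwise.
The upward force F acts at a point 0.714 m from the left end, arm 0.966 m, giving F × 0.966 clockwise.
For rotational equilibrium, F × 0.966 = 107.6, so F = 107.6 / 0.966 = 111 N.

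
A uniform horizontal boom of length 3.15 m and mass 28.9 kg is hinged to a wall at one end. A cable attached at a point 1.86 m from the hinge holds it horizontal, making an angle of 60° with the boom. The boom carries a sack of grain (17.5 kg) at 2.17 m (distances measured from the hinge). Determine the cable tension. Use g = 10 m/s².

T ≈ 518 N

Taking torques about the hinge:
Beam weight: 28.9 × 10 = 289 N down at 1.575 m → arm 1.575 m, τ = 289 × 1.575 = 455.2 N·m clockwise.
Sack of grain: 17.5 × 10 = 175 N down at 2.17 m → arm 2.17 m, τ = 175 × 2.17 = 379.8 N·m clockwise.
Total clockwise load moment = 835 N·m.
The cable tension T acts at 1.86 m; only its component perpendicular to the boom, T sinθ, produces torque. sin 60° = 0.866.
For rotational equilibrium, T × 1.86 × 0.866 = 835, so T = 835 / 1.611 = 518 N.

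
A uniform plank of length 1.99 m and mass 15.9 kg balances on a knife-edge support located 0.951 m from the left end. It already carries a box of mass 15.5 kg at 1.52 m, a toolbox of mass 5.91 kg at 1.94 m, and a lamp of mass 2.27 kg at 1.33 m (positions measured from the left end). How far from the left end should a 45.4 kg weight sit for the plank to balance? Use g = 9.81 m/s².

Take moments about the knife-edge support (at 0.951 m from the left end).
Beam weight: 15.9 × 9.81 = 156 N down at 0.995 m → arm 0.044 m, τ = 156 × 0.044 = 6.864 N·m clockwise.
Box: 15.5 × 9.81 = 152.1 N down at 1.52 m → arm 0.569 m, τ = 152.1 × 0.569 = 86.54 N·m clockwise.
Toolbox: 5.91 × 9.81 = 57.98 N down at 1.94 m → arm 0.989 m, τ = 57.98 × 0.989 = 57.34 N·m clockwise.
Lamp: 2.27 × 9.81 = 22.27 N down at 1.33 m → arm 0.379 m, τ = 22.27 × 0.379 = 8.44 N·m clockwise.
Net moment of existing loads = 159.2 N·m clockwise.
The weight weighs 45.4 × 9.81 = 445.4 N and must supply an equal counterclockwise moment, so its lever arm about the knife-edge support is 159.2 / 445.4 = 0.357 m.
That puts it at 0.951 − 0.357 = 0.594 m from the left end.

x ≈ 0.594 m from the left end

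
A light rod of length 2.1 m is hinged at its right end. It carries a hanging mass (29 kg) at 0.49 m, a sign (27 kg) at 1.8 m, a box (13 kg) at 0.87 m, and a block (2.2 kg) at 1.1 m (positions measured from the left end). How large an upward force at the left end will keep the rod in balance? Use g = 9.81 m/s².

Choose the right end as the axis so the unknown pivot reaction has zero arm there.
Hanging mass: 29 × 9.81 = 284.5 N down at 0.49 m → arm 1.61 m, τ = 284.5 × 1.61 = 458 N·m counterclockwise.
Sign: 27 × 9.81 = 264.9 N down at 1.8 m → arm 0.3 m, τ = 264.9 × 0.3 = 79.47 N·m counterclockwise.
Box: 13 × 9.81 = 127.5 N down at 0.87 m → arm 1.23 m, τ = 127.5 × 1.23 = 156.8 N·m counterclockwise.
Block: 2.2 × 9.81 = 21.58 N down at 1.1 m → arm 1 m, τ = 21.58 × 1 = 21.58 N·m counterclockwise.
Net moment of the loads = 715.9 N·m counterclockwise.
The upward force F acts at the left end, arm 2.1 m, giving F × 2.1 clockwise.
Setting net torque to zero: F × 2.1 = 715.9 → F = 715.9 / 2.1 = 341 N.

F ≈ 341 N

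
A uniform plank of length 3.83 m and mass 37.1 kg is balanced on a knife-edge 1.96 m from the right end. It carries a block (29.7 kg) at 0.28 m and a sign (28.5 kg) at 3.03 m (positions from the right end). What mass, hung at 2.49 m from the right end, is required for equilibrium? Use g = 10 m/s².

m ≈ 39.8 kg

About the knife-edge (at 1.96 m from the right end):
Beam weight: 37.1 × 10 = 371 N down at 1.915 m → arm 0.045 m, τ = 371 × 0.045 = 16.7 N·m clockwise.
Block: 29.7 × 10 = 297 N down at 0.28 m → arm 1.68 m, τ = 297 × 1.68 = 499 N·m clockwise.
Sign: 28.5 × 10 = 285 N down at 3.03 m → arm 1.07 m, τ = 285 × 1.07 = 305 N·m counterclockwise.
Net moment of known loads = 210.7 N·m clockwise.
An unknown mass m at 2.49 m has arm 0.53 m; its moment is m·g·0.53 counterclockwise.
For rotational equilibrium, m × 10 × 0.53 = 210.7, so m = 210.7 / (10 × 0.53) = 39.8 kg.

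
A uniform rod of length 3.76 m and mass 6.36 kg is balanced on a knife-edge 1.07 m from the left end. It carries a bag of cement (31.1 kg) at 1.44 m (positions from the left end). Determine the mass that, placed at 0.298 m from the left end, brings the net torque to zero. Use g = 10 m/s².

m ≈ 21.6 kg

About the knife-edge (at 1.07 m from the left end):
Beam weight: 6.36 × 10 = 63.6 N down at 1.88 m → arm 0.81 m, τ = 63.6 × 0.81 = 51.52 N·m clockwise.
Bag of cement: 31.1 × 10 = 311 N down at 1.44 m → arm 0.37 m, τ = 311 × 0.37 = 115.1 N·m clockwise.
Net moment of known loads = 166.6 N·m clockwise.
An unknown mass m at 0.298 m has arm 0.772 m; its moment is m·g·0.772 counterclockwise.
Setting net torque to zero: m × 10 × 0.772 = 166.6 → m = 166.6 / (10 × 0.772) = 21.6 kg.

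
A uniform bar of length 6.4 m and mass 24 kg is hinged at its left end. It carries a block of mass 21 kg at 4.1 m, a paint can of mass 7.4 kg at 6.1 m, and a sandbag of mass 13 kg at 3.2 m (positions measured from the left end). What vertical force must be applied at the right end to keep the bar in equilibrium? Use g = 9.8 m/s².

Take moments about the left end.
Beam weight: 24 × 9.8 = 235.2 N down at 3.2 m → arm 3.2 m, τ = 235.2 × 3.2 = 752.6 N·m clockwise.
Block: 21 × 9.8 = 205.8 N down at 4.1 m → arm 4.1 m, τ = 205.8 × 4.1 = 843.8 N·m clockwise.
Paint can: 7.4 × 9.8 = 72.52 N down at 6.1 m → arm 6.1 m, τ = 72.52 × 6.1 = 442.4 N·m clockwise.
Sandbag: 13 × 9.8 = 127.4 N down at 3.2 m → arm 3.2 m, τ = 127.4 × 3.2 = 407.7 N·m clockwise.
Net moment of the loads = 2446 N·m clockwise.
The upward force F acts at the right end, arm 6.4 m, giving F × 6.4 counterclockwise.
Setting net torque to zero: F × 6.4 = 2446 → F = 2446 / 6.4 = 382 N.

F ≈ 382 N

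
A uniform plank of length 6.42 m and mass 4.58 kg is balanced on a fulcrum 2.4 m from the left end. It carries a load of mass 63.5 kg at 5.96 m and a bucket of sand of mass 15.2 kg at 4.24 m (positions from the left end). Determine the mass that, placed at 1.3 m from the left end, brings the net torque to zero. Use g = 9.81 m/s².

About the fulcrum (at 2.4 m from the left end):
Beam weight: 4.58 × 9.81 = 44.93 N down at 3.21 m → arm 0.81 m, τ = 44.93 × 0.81 = 36.39 N·m clockwise.
Load: 63.5 × 9.81 = 622.9 N down at 5.96 m → arm 3.56 m, τ = 622.9 × 3.56 = 2218 N·m clockwise.
Bucket of sand: 15.2 × 9.81 = 149.1 N down at 4.24 m → arm 1.84 m, τ = 149.1 × 1.84 = 274.3 N·m clockwise.
Net moment of known loads = 2529 N·m clockwise.
An unknown mass m at 1.3 m has arm 1.1 m; its moment is m·g·1.1 counterclockwise.
Setting net torque to zero: m × 9.81 × 1.1 = 2529 → m = 2529 / (9.81 × 1.1) = 234 kg.

m ≈ 234 kg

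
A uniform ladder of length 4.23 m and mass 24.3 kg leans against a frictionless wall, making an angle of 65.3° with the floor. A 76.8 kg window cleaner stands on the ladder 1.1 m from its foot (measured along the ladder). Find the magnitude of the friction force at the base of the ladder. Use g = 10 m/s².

About the foot of the ladder:
Ladder weight 24.3×10 = 243 N acts at 2.115 m along the ladder; its horizontal arm is 2.115·cos65.3° = 0.8838 m → τ = 214.8 N·m clockwise.
Window cleaner: 76.8×10 = 768 N at 1.1 m → arm 0.4597 m → τ = 353 N·m clockwise.
Wall normal N acts horizontally at the top; its moment arm is the height L sinθ = 4.23·sin65.3° = 3.843 m, counterclockwise.
For rotational equilibrium, N × 3.843 = 567.8, so N = 148 N.
ΣFx = 0: friction at the foot balances the wall's push, so f = N_wall = 148 N.

f ≈ 148 N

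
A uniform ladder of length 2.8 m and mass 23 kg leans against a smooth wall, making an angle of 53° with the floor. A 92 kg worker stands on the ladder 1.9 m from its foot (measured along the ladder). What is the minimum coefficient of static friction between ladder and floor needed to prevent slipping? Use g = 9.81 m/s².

Taking torques about the foot of the ladder:
Ladder weight 23×9.81 = 225.6 N acts at 1.4 m along the ladder; its horizontal arm is 1.4·cos53° = 0.8425 m → τ = 190.1 N·m clockwise.
Worker: 92×9.81 = 902.5 N at 1.9 m → arm 1.143 m → τ = 1032 N·m clockwise.
Wall normal N acts horizontally at the top; its moment arm is the height L sinθ = 2.8·sin53° = 2.236 m, counterclockwise.
Στ = 0 ⇒ N × 2.236 = 1222 ⇒ N = 546.5 N.
ΣFx = 0 ⇒ f = N_wall = 546.5 N. ΣFy = 0 ⇒ N_floor = 1128 N.
μ_min = f / N_floor = 546.5 / 1128 = 0.484.

μ_min ≈ 0.484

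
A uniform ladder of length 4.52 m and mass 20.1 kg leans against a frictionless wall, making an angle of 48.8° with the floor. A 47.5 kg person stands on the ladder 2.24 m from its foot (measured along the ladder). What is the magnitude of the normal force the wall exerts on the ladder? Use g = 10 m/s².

Taking torques about the foot of the ladder:
Ladder weight 20.1×10 = 201 N acts at 2.26 m along the ladder; its horizontal arm is 2.26·cos48.8° = 1.489 m → τ = 299.3 N·m clockwise.
Person: 47.5×10 = 475 N at 2.24 m → arm 1.475 m → τ = 700.6 N·m clockwise.
Wall normal N acts horizontally at the top; its moment arm is the height L sinθ = 4.52·sin48.8° = 3.401 m, counterclockwise.
Balancing moments: N × 3.401 = 999.9, giving N = 294 N.

N_wall ≈ 294 N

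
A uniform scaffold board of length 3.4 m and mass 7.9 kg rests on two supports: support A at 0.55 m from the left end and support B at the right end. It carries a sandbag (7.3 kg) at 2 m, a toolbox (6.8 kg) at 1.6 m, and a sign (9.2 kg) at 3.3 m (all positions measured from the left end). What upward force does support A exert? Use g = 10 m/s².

Choose support B as the axis so its reaction then has zero moment arm.
Beam weight: 7.9 × 10 = 79 N down at 1.7 m → arm 1.7 m, τ = 79 × 1.7 = 134.3 N·m counterclockwise.
Sandbag: 7.3 × 10 = 73 N down at 2 m → arm 1.4 m, τ = 73 × 1.4 = 102.2 N·m counterclockwise.
Toolbox: 6.8 × 10 = 68 N down at 1.6 m → arm 1.8 m, τ = 68 × 1.8 = 122.4 N·m counterclockwise.
Sign: 9.2 × 10 = 92 N down at 3.3 m → arm 0.1 m, τ = 92 × 0.1 = 9.2 N·m counterclockwise.
Net load moment about support B = 368.1 N·m counterclockwise.
Reaction R at support A is upward at 0.55 m, arm 2.85 m → moment R × 2.85 clockwise.
Balancing moments: R × 2.85 = 368.1, giving R = 129 N.

R_A ≈ 129 N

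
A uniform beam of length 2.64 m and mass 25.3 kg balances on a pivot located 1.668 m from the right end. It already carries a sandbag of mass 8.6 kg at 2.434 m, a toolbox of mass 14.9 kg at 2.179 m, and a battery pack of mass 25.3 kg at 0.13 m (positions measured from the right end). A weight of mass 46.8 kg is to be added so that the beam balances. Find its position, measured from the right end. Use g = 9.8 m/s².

Take moments about the pivot (at 1.668 m from the right end).
Beam weight: 25.3 × 9.8 = 247.9 N down at 1.32 m → arm 0.348 m, τ = 247.9 × 0.348 = 86.27 N·m clockwise.
Sandbag: 8.6 × 9.8 = 84.28 N down at 2.434 m → arm 0.766 m, τ = 84.28 × 0.766 = 64.56 N·m counterclockwise.
Toolbox: 14.9 × 9.8 = 146 N down at 2.179 m → arm 0.511 m, τ = 146 × 0.511 = 74.61 N·m counterclockwise.
Battery pack: 25.3 × 9.8 = 247.9 N down at 0.13 m → arm 1.538 m, τ = 247.9 × 1.538 = 381.3 N·m clockwise.
Net moment of existing loads = 328.4 N·m clockwise.
The weight weighs 46.8 × 9.8 = 458.6 N and must supply an equal counterclockwise moment, so its lever arm about the pivot is 328.4 / 458.6 = 0.716 m.
That puts it at 1.668 + 0.716 = 2.38 m from the right end.

x ≈ 2.38 m from the right end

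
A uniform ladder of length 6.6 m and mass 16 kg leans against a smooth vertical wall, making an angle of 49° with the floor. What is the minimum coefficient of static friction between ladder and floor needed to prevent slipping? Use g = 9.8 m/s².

μ_min ≈ 0.435

Choose the foot of the ladder as the axis so the floor normal and friction both act there and drop out.
Ladder weight 16×9.8 = 156.8 N acts at 3.3 m along the ladder; its horizontal arm is 3.3·cos49° = 2.165 m → τ = 339.5 N·m clockwise.
Wall normal N acts horizontally at the top; its moment arm is the height L sinθ = 6.6·sin49° = 4.981 m, counterclockwise.
Setting net torque to zero: N × 4.981 = 339.5 → N = 68.16 N.
ΣFx = 0 ⇒ f = N_wall = 68.16 N. ΣFy = 0 ⇒ N_floor = 156.8 N.
μ_min = f / N_floor = 68.16 / 156.8 = 0.435.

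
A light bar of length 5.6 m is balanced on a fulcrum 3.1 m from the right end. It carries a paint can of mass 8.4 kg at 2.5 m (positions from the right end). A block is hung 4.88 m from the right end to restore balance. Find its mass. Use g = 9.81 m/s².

m ≈ 2.83 kg

Choose the fulcrum (at 3.1 m from the right end) as the axis so the support reaction has zero arm there.
Paint can: 8.4 × 9.81 = 82.4 N down at 2.5 m → arm 0.6 m, τ = 82.4 × 0.6 = 49.44 N·m clockwise.
Net moment of known loads = 49.44 N·m clockwise.
An unknown mass m at 4.88 m has arm 1.78 m; its moment is m·g·1.78 counterclockwise.
Στ = 0 ⇒ m × 9.81 × 1.78 = 49.44 ⇒ m = 49.44 / (9.81 × 1.78) = 2.83 kg.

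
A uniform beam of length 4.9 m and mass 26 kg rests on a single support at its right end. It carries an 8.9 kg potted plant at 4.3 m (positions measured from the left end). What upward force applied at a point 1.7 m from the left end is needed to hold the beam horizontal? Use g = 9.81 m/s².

F ≈ 212 N

Choose the right end as the axis so the unknown pivot reaction has zero arm there.
Beam weight: 26 × 9.81 = 255.1 N down at 2.45 m → arm 2.45 m, τ = 255.1 × 2.45 = 625 N·m counterclockwise.
Potted plant: 8.9 × 9.81 = 87.31 N down at 4.3 m → arm 0.6 m, τ = 87.31 × 0.6 = 52.39 N·m counterclockwise.
Net moment of the loads = 677.4 N·m counterclockwise.
The upward force F acts at a point 1.7 m from the left end, arm 3.2 m, giving F × 3.2 clockwise.
Στ = 0 ⇒ F × 3.2 = 677.4 ⇒ F = 677.4 / 3.2 = 212 N.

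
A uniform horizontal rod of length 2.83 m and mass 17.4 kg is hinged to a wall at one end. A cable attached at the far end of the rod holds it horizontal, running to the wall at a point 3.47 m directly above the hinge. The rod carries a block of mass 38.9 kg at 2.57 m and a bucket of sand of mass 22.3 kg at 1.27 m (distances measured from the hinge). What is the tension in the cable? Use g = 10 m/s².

T ≈ 697 N

Sum moments about the hinge (the unknown hinge reaction has zero arm there).
Beam weight: 17.4 × 10 = 174 N down at 1.415 m → arm 1.415 m, τ = 174 × 1.415 = 246.2 N·m clockwise.
Block: 38.9 × 10 = 389 N down at 2.57 m → arm 2.57 m, τ = 389 × 2.57 = 999.7 N·m clockwise.
Bucket of sand: 22.3 × 10 = 223 N down at 1.27 m → arm 1.27 m, τ = 223 × 1.27 = 283.2 N·m clockwise.
Total clockwise load moment = 1529 N·m.
The cable tension T acts at 2.83 m; only its component perpendicular to the rod, T sinθ, produces torque. sinθ = h/√(h²+d²) = 3.47/√(3.47²+2.83²) = 0.775.
Στ = 0 ⇒ T × 2.83 × 0.775 = 1529 ⇒ T = 1529 / 2.193 = 697 N.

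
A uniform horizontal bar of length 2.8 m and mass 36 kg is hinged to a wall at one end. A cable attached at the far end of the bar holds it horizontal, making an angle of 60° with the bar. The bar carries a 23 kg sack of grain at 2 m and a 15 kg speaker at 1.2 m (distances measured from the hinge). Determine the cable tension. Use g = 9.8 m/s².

Take moments about the hinge.
Beam weight: 36 × 9.8 = 352.8 N down at 1.4 m → arm 1.4 m, τ = 352.8 × 1.4 = 493.9 N·m clockwise.
Sack of grain: 23 × 9.8 = 225.4 N down at 2 m → arm 2 m, τ = 225.4 × 2 = 450.8 N·m clockwise.
Speaker: 15 × 9.8 = 147 N down at 1.2 m → arm 1.2 m, τ = 147 × 1.2 = 176.4 N·m clockwise.
Total clockwise load moment = 1121 N·m.
The cable tension T acts at 2.8 m; only its component perpendicular to the bar, T sinθ, produces torque. sin 60° = 0.866.
Setting net torque to zero: T × 2.8 × 0.866 = 1121 → T = 1121 / 2.425 = 462 N.

T ≈ 462 N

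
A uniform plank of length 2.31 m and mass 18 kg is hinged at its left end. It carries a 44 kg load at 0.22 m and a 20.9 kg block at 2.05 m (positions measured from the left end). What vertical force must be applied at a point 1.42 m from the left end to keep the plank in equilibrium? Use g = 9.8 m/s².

F ≈ 506 N

Take moments about the left end.
Beam weight: 18 × 9.8 = 176.4 N down at 1.155 m → arm 1.155 m, τ = 176.4 × 1.155 = 203.7 N·m clockwise.
Load: 44 × 9.8 = 431.2 N down at 0.22 m → arm 0.22 m, τ = 431.2 × 0.22 = 94.86 N·m clockwise.
Block: 20.9 × 9.8 = 204.8 N down at 2.05 m → arm 2.05 m, τ = 204.8 × 2.05 = 419.8 N·m clockwise.
Net moment of the loads = 718.4 N·m clockwise.
The upward force F acts at a point 1.42 m from the left end, arm 1.42 m, giving F × 1.42 counterclockwise.
Balancing moments: F × 1.42 = 718.4, giving F = 718.4 / 1.42 = 506 N.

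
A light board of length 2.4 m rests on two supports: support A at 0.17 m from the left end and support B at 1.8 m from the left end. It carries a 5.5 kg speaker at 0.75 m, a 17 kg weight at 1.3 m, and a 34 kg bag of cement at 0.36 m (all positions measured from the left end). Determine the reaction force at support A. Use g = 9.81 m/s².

R_A ≈ 381 N

Take moments about support B.
Speaker: 5.5 × 9.81 = 53.96 N down at 0.75 m → arm 1.05 m, τ = 53.96 × 1.05 = 56.66 N·m counterclockwise.
Weight: 17 × 9.81 = 166.8 N down at 1.3 m → arm 0.5 m, τ = 166.8 × 0.5 = 83.4 N·m counterclockwise.
Bag of cement: 34 × 9.81 = 333.5 N down at 0.36 m → arm 1.44 m, τ = 333.5 × 1.44 = 480.2 N·m counterclockwise.
Net load moment about support B = 620.3 N·m counterclockwise.
Reaction R at support A is upward at 0.17 m, arm 1.63 m → moment R × 1.63 clockwise.
Στ = 0 ⇒ R × 1.63 = 620.3 ⇒ R = 381 N.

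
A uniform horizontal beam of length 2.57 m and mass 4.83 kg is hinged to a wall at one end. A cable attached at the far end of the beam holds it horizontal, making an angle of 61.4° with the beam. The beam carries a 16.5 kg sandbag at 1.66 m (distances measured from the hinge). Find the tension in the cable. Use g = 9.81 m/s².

Taking torques about the hinge:
Beam weight: 4.83 × 9.81 = 47.38 N down at 1.285 m → arm 1.285 m, τ = 47.38 × 1.285 = 60.88 N·m clockwise.
Sandbag: 16.5 × 9.81 = 161.9 N down at 1.66 m → arm 1.66 m, τ = 161.9 × 1.66 = 268.8 N·m clockwise.
Total clockwise load moment = 329.7 N·m.
The cable tension T acts at 2.57 m; only its component perpendicular to the beam, T sinθ, produces torque. sin 61.4° = 0.878.
Balancing moments: T × 2.57 × 0.878 = 329.7, giving T = 329.7 / 2.256 = 146 N.

T ≈ 146 N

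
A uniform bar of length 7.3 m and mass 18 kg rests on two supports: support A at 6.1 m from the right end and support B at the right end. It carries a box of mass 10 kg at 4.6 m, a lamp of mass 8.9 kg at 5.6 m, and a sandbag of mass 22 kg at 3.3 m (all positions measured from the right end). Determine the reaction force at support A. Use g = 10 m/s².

R_A ≈ 384 N

Choose support B as the axis so its reaction then has zero moment arm.
Beam weight: 18 × 10 = 180 N down at 3.65 m → arm 3.65 m, τ = 180 × 3.65 = 657 N·m counterclockwise.
Box: 10 × 10 = 100 N down at 4.6 m → arm 4.6 m, τ = 100 × 4.6 = 460 N·m counterclockwise.
Lamp: 8.9 × 10 = 89 N down at 5.6 m → arm 5.6 m, τ = 89 × 5.6 = 498.4 N·m counterclockwise.
Sandbag: 22 × 10 = 220 N down at 3.3 m → arm 3.3 m, τ = 220 × 3.3 = 726 N·m counterclockwise.
Net load moment about support B = 2341 N·m counterclockwise.
Reaction R at support A is upward at 6.1 m, arm 6.1 m → moment R × 6.1 clockwise.
Στ = 0 ⇒ R × 6.1 = 2341 ⇒ R = 384 N.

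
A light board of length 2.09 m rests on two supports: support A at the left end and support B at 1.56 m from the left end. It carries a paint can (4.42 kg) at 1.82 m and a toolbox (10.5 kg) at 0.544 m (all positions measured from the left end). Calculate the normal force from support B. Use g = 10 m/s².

R_B ≈ 88.2 N

Choose support A as the axis so its reaction then has zero moment arm.
Paint can: 4.42 × 10 = 44.2 N down at 1.82 m → arm 1.82 m, τ = 44.2 × 1.82 = 80.44 N·m clockwise.
Toolbox: 10.5 × 10 = 105 N down at 0.544 m → arm 0.544 m, τ = 105 × 0.544 = 57.12 N·m clockwise.
Net load moment about support A = 137.6 N·m clockwise.
Reaction R at support B is upward at 1.56 m, arm 1.56 m → moment R × 1.56 counterclockwise.
Στ = 0 ⇒ R × 1.56 = 137.6 ⇒ R = 88.2 N.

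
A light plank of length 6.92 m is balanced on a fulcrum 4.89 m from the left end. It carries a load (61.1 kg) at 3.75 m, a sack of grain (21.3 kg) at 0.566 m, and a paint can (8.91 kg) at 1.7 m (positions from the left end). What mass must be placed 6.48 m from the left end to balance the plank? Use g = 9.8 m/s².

Choose the fulcrum (at 4.89 m from the left end) as the axis so the support reaction has zero arm there.
Load: 61.1 × 9.8 = 598.8 N down at 3.75 m → arm 1.14 m, τ = 598.8 × 1.14 = 682.6 N·m counterclockwise.
Sack of grain: 21.3 × 9.8 = 208.7 N down at 0.566 m → arm 4.324 m, τ = 208.7 × 4.324 = 902.4 N·m counterclockwise.
Paint can: 8.91 × 9.8 = 87.32 N down at 1.7 m → arm 3.19 m, τ = 87.32 × 3.19 = 278.6 N·m counterclockwise.
Net moment of known loads = 1864 N·m counterclockwise.
An unknown mass m at 6.48 m has arm 1.59 m; its moment is m·g·1.59 clockwise.
Setting net torque to zero: m × 9.8 × 1.59 = 1864 → m = 1864 / (9.8 × 1.59) = 120 kg.

m ≈ 120 kg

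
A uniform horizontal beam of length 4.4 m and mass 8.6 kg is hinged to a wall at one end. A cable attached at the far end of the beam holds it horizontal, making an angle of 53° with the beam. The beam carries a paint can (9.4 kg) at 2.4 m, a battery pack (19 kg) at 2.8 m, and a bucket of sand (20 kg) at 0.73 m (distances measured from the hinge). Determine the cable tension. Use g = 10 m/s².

T ≈ 311 N

Choose the hinge as the axis so the unknown hinge reaction has zero arm there.
Beam weight: 8.6 × 10 = 86 N down at 2.2 m → arm 2.2 m, τ = 86 × 2.2 = 189.2 N·m clockwise.
Paint can: 9.4 × 10 = 94 N down at 2.4 m → arm 2.4 m, τ = 94 × 2.4 = 225.6 N·m clockwise.
Battery pack: 19 × 10 = 190 N down at 2.8 m → arm 2.8 m, τ = 190 × 2.8 = 532 N·m clockwise.
Bucket of sand: 20 × 10 = 200 N down at 0.73 m → arm 0.73 m, τ = 200 × 0.73 = 146 N·m clockwise.
Total clockwise load moment = 1093 N·m.
The cable tension T acts at 4.4 m; only its component perpendicular to the beam, T sinθ, produces torque. sin 53° = 0.7986.
Setting net torque to zero: T × 4.4 × 0.7986 = 1093 → T = 1093 / 3.514 = 311 N.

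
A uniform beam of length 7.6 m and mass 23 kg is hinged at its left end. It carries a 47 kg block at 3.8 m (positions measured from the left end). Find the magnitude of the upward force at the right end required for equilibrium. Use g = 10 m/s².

Sum moments about the left end (the unknown pivot reaction has zero arm there).
Beam weight: 23 × 10 = 230 N down at 3.8 m → arm 3.8 m, τ = 230 × 3.8 = 874 N·m clockwise.
Block: 47 × 10 = 470 N down at 3.8 m → arm 3.8 m, τ = 470 × 3.8 = 1786 N·m clockwise.
Net moment of the loads = 2660 N·m clockwise.
The upward force F acts at the right end, arm 7.6 m, giving F × 7.6 counterclockwise.
For rotational equilibrium, F × 7.6 = 2660, so F = 2660 / 7.6 = 350 N.

F ≈ 350 N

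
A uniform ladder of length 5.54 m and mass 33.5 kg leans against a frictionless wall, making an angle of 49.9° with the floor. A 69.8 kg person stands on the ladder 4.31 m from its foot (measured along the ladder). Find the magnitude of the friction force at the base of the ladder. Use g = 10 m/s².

f ≈ 598 N

About the foot of the ladder:
Ladder weight 33.5×10 = 335 N acts at 2.77 m along the ladder; its horizontal arm is 2.77·cos49.9° = 1.784 m → τ = 597.6 N·m clockwise.
Person: 69.8×10 = 698 N at 4.31 m → arm 2.776 m → τ = 1938 N·m clockwise.
Wall normal N acts horizontally at the top; its moment arm is the height L sinθ = 5.54·sin49.9° = 4.238 m, counterclockwise.
Balancing moments: N × 4.238 = 2536, giving N = 598 N.
ΣFx = 0: friction at the foot balances the wall's push, so f = N_wall = 598 N.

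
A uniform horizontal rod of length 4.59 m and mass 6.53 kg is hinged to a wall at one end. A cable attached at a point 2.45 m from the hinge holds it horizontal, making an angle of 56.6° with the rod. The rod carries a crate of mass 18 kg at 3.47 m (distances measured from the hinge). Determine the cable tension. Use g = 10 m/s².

T ≈ 379 N

Sum moments about the hinge (the unknown hinge reaction has zero arm there).
Beam weight: 6.53 × 10 = 65.3 N down at 2.295 m → arm 2.295 m, τ = 65.3 × 2.295 = 149.9 N·m clockwise.
Crate: 18 × 10 = 180 N down at 3.47 m → arm 3.47 m, τ = 180 × 3.47 = 624.6 N·m clockwise.
Total clockwise load moment = 774.5 N·m.
The cable tension T acts at 2.45 m; only its component perpendicular to the rod, T sinθ, produces torque. sin 56.6° = 0.8348.
Balancing moments: T × 2.45 × 0.8348 = 774.5, giving T = 774.5 / 2.045 = 379 N.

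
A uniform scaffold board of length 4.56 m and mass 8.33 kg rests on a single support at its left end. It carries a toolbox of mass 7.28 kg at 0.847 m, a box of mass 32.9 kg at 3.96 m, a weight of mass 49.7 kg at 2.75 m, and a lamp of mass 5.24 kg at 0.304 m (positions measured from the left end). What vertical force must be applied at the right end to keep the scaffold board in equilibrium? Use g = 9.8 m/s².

F ≈ 631 N

About the left end:
Beam weight: 8.33 × 9.8 = 81.63 N down at 2.28 m → arm 2.28 m, τ = 81.63 × 2.28 = 186.1 N·m clockwise.
Toolbox: 7.28 × 9.8 = 71.34 N down at 0.847 m → arm 0.847 m, τ = 71.34 × 0.847 = 60.42 N·m clockwise.
Box: 32.9 × 9.8 = 322.4 N down at 3.96 m → arm 3.96 m, τ = 322.4 × 3.96 = 1277 N·m clockwise.
Weight: 49.7 × 9.8 = 487.1 N down at 2.75 m → arm 2.75 m, τ = 487.1 × 2.75 = 1340 N·m clockwise.
Lamp: 5.24 × 9.8 = 51.35 N down at 0.304 m → arm 0.304 m, τ = 51.35 × 0.304 = 15.61 N·m clockwise.
Net moment of the loads = 2879 N·m clockwise.
The upward force F acts at the right end, arm 4.56 m, giving F × 4.56 counterclockwise.
Στ = 0 ⇒ F × 4.56 = 2879 ⇒ F = 2879 / 4.56 = 631 N.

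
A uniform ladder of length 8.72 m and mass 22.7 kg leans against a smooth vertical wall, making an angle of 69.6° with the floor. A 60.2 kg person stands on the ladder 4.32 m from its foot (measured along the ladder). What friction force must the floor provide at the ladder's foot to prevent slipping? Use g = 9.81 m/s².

f ≈ 150 N

Taking torques about the foot of the ladder:
Ladder weight 22.7×9.81 = 222.7 N acts at 4.36 m along the ladder; its horizontal arm is 4.36·cos69.6° = 1.52 m → τ = 338.5 N·m clockwise.
Person: 60.2×9.81 = 590.6 N at 4.32 m → arm 1.506 m → τ = 889.4 N·m clockwise.
Wall normal N acts horizontally at the top; its moment arm is the height L sinθ = 8.72·sin69.6° = 8.173 m, counterclockwise.
Στ = 0 ⇒ N × 8.173 = 1228 ⇒ N = 150 N.
ΣFx = 0: friction at the foot balances the wall's push, so f = N_wall = 150 N.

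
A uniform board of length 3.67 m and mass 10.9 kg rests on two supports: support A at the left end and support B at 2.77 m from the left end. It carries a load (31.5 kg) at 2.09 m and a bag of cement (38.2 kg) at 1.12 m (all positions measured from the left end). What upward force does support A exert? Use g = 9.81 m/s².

R_A ≈ 335 N

Choose support B as the axis so its reaction then has zero moment arm.
Beam weight: 10.9 × 9.81 = 106.9 N down at 1.835 m → arm 0.935 m, τ = 106.9 × 0.935 = 99.95 N·m counterclockwise.
Load: 31.5 × 9.81 = 309 N down at 2.09 m → arm 0.68 m, τ = 309 × 0.68 = 210.1 N·m counterclockwise.
Bag of cement: 38.2 × 9.81 = 374.7 N down at 1.12 m → arm 1.65 m, τ = 374.7 × 1.65 = 618.3 N·m counterclockwise.
Net load moment about support B = 928.3 N·m counterclockwise.
Reaction R at support A is upward at 0 m, arm 2.77 m → moment R × 2.77 clockwise.
Balancing moments: R × 2.77 = 928.3, giving R = 335 N.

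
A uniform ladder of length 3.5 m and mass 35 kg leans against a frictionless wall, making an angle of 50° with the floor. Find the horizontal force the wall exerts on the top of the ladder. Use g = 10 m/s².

N_wall ≈ 147 N

Taking torques about the foot of the ladder:
Ladder weight 35×10 = 350 N acts at 1.75 m along the ladder; its horizontal arm is 1.75·cos50° = 1.125 m → τ = 393.8 N·m clockwise.
Wall normal N acts horizontally at the top; its moment arm is the height L sinθ = 3.5·sin50° = 2.681 m, counterclockwise.
Balancing moments: N × 2.681 = 393.8, giving N = 147 N.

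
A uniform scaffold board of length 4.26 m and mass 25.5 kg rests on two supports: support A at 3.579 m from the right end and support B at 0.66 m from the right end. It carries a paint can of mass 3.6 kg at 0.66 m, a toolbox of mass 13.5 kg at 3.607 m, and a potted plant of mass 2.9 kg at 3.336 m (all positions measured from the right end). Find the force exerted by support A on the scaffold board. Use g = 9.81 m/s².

R_A ≈ 286 N

Choose support B as the axis so its reaction then has zero moment arm.
Beam weight: 25.5 × 9.81 = 250.2 N down at 2.13 m → arm 1.47 m, τ = 250.2 × 1.47 = 367.8 N·m counterclockwise.
Paint can: acts at the support B, moment arm 0 → no torque.
Toolbox: 13.5 × 9.81 = 132.4 N down at 3.607 m → arm 2.947 m, τ = 132.4 × 2.947 = 390.2 N·m counterclockwise.
Potted plant: 2.9 × 9.81 = 28.45 N down at 3.336 m → arm 2.676 m, τ = 28.45 × 2.676 = 76.13 N·m counterclockwise.
Net load moment about support B = 834.1 N·m counterclockwise.
Reaction R at support A is upward at 3.579 m, arm 2.919 m → moment R × 2.919 clockwise.
For rotational equilibrium, R × 2.919 = 834.1, so R = 286 N.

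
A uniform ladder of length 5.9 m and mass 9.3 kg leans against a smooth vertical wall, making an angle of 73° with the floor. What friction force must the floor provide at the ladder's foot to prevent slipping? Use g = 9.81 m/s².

f ≈ 13.9 N

Taking torques about the foot of the ladder:
Ladder weight 9.3×9.81 = 91.23 N acts at 2.95 m along the ladder; its horizontal arm is 2.95·cos73° = 0.8625 m → τ = 78.69 N·m clockwise.
Wall normal N acts horizontally at the top; its moment arm is the height L sinθ = 5.9·sin73° = 5.642 m, counterclockwise.
Setting net torque to zero: N × 5.642 = 78.69 → N = 13.9 N.
ΣFx = 0: friction at the foot balances the wall's push, so f = N_wall = 13.9 N.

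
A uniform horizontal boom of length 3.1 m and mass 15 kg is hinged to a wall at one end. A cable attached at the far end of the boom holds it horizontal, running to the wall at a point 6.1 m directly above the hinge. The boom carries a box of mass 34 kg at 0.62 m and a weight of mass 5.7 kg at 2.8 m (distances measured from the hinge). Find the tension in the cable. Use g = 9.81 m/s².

About the hinge:
Beam weight: 15 × 9.81 = 147.2 N down at 1.55 m → arm 1.55 m, τ = 147.2 × 1.55 = 228.2 N·m clockwise.
Box: 34 × 9.81 = 333.5 N down at 0.62 m → arm 0.62 m, τ = 333.5 × 0.62 = 206.8 N·m clockwise.
Weight: 5.7 × 9.81 = 55.92 N down at 2.8 m → arm 2.8 m, τ = 55.92 × 2.8 = 156.6 N·m clockwise.
Total clockwise load moment = 591.6 N·m.
The cable tension T acts at 3.1 m; only its component perpendicular to the boom, T sinθ, produces torque. sinθ = h/√(h²+d²) = 6.1/√(6.1²+3.1²) = 0.8915.
Balancing moments: T × 3.1 × 0.8915 = 591.6, giving T = 591.6 / 2.764 = 214 N.

T ≈ 214 N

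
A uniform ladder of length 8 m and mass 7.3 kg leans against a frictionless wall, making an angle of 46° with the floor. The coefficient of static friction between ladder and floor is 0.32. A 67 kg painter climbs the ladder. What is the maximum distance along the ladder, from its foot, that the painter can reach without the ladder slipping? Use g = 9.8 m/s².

About the foot of the ladder:
Ladder weight 7.3×9.8 = 71.54 N acts at 4 m along the ladder; its horizontal arm is 4·cos46° = 2.779 m → τ = 198.8 N·m clockwise.
Painter weight 67×9.8 = 656.6 N at distance d → arm d·cos46° → τ = 656.6·d·0.6947 clockwise.
Wall normal N at the top has arm L sinθ = 5.755 m counterclockwise, so Στ = 0 gives N·5.755 = 198.8 + 456.1·d.
ΣFy = 0 ⇒ N_floor = 728.1 N, so the maximum friction is μ_s·N_floor = 0.32×728.1 = 233 N. ΣFx = 0 ⇒ N_wall = f, so at the slipping point N = 233 N.
Substituting: 233×5.755 = 198.8 + 456.1·d ⇒ d = (1341 − 198.8) / 456.1 = 2.5 m.

d ≈ 2.5 m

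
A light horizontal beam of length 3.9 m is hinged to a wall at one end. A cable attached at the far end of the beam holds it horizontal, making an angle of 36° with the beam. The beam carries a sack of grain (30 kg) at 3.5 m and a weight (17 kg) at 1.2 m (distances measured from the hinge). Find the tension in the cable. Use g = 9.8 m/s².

Take moments about the hinge.
Sack of grain: 30 × 9.8 = 294 N down at 3.5 m → arm 3.5 m, τ = 294 × 3.5 = 1029 N·m clockwise.
Weight: 17 × 9.8 = 166.6 N down at 1.2 m → arm 1.2 m, τ = 166.6 × 1.2 = 199.9 N·m clockwise.
Total clockwise load moment = 1229 N·m.
The cable tension T acts at 3.9 m; only its component perpendicular to the beam, T sinθ, produces torque. sin 36° = 0.5878.
Balancing moments: T × 3.9 × 0.5878 = 1229, giving T = 1229 / 2.292 = 536 N.

T ≈ 536 N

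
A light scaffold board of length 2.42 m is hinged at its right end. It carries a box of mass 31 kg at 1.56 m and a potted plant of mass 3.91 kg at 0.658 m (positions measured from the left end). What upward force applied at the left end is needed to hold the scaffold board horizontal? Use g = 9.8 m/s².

About the right end:
Box: 31 × 9.8 = 303.8 N down at 1.56 m → arm 0.86 m, τ = 303.8 × 0.86 = 261.3 N·m counterclockwise.
Potted plant: 3.91 × 9.8 = 38.32 N down at 0.658 m → arm 1.762 m, τ = 38.32 × 1.762 = 67.52 N·m counterclockwise.
Net moment of the loads = 328.8 N·m counterclockwise.
The upward force F acts at the left end, arm 2.42 m, giving F × 2.42 clockwise.
Balancing moments: F × 2.42 = 328.8, giving F = 328.8 / 2.42 = 136 N.

F ≈ 136 N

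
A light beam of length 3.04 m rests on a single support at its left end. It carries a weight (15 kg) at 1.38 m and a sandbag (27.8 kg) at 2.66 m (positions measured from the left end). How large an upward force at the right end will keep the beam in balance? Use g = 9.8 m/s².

F ≈ 305 N

Choose the left end as the axis so the unknown pivot reaction has zero arm there.
Weight: 15 × 9.8 = 147 N down at 1.38 m → arm 1.38 m, τ = 147 × 1.38 = 202.9 N·m clockwise.
Sandbag: 27.8 × 9.8 = 272.4 N down at 2.66 m → arm 2.66 m, τ = 272.4 × 2.66 = 724.6 N·m clockwise.
Net moment of the loads = 927.5 N·m clockwise.
The upward force F acts at the right end, arm 3.04 m, giving F × 3.04 counterclockwise.
For rotational equilibrium, F × 3.04 = 927.5, so F = 927.5 / 3.04 = 305 N.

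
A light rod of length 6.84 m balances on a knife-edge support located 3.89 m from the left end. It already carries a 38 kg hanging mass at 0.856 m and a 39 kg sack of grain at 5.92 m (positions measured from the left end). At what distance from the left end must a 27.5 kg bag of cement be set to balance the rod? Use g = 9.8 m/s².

x ≈ 5.2 m from the left end

Take moments about the knife-edge support (at 3.89 m from the left end).
Hanging mass: 38 × 9.8 = 372.4 N down at 0.856 m → arm 3.034 m, τ = 372.4 × 3.034 = 1130 N·m counterclockwise.
Sack of grain: 39 × 9.8 = 382.2 N down at 5.92 m → arm 2.03 m, τ = 382.2 × 2.03 = 775.9 N·m clockwise.
Net moment of existing loads = 354.1 N·m counterclockwise.
The bag of cement weighs 27.5 × 9.8 = 269.5 N and must supply an equal clockwise moment, so its lever arm about the knife-edge support is 354.1 / 269.5 = 1.31 m.
That puts it at 3.89 + 1.31 = 5.2 m from the left end.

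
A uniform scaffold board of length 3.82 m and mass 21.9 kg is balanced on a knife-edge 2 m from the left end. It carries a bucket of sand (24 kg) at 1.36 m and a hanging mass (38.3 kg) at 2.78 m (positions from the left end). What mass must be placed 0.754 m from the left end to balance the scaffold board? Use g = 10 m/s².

About the knife-edge (at 2 m from the left end):
Beam weight: 21.9 × 10 = 219 N down at 1.91 m → arm 0.09 m, τ = 219 × 0.09 = 19.71 N·m counterclockwise.
Bucket of sand: 24 × 10 = 240 N down at 1.36 m → arm 0.64 m, τ = 240 × 0.64 = 153.6 N·m counterclockwise.
Hanging mass: 38.3 × 10 = 383 N down at 2.78 m → arm 0.78 m, τ = 383 × 0.78 = 298.7 N·m clockwise.
Net moment of known loads = 125.4 N·m clockwise.
An unknown mass m at 0.754 m has arm 1.246 m; its moment is m·g·1.246 counterclockwise.
Balancing moments: m × 10 × 1.246 = 125.4, giving m = 125.4 / (10 × 1.246) = 10.1 kg.

m ≈ 10.1 kg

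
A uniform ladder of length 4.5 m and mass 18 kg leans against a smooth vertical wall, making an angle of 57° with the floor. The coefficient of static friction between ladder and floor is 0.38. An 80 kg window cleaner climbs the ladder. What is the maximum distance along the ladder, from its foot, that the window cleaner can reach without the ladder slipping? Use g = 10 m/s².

Taking torques about the foot of the ladder:
Ladder weight 18×10 = 180 N acts at 2.25 m along the ladder; its horizontal arm is 2.25·cos57° = 1.225 m → τ = 220.5 N·m clockwise.
Window cleaner weight 80×10 = 800 N at distance d → arm d·cos57° → τ = 800·d·0.5446 clockwise.
Wall normal N at the top has arm L sinθ = 3.774 m counterclockwise, so Στ = 0 gives N·3.774 = 220.5 + 435.7·d.
ΣFy = 0 ⇒ N_floor = 980 N, so the maximum friction is μ_s·N_floor = 0.38×980 = 372.4 N. ΣFx = 0 ⇒ N_wall = f, so at the slipping point N = 372.4 N.
Substituting: 372.4×3.774 = 220.5 + 435.7·d ⇒ d = (1405 − 220.5) / 435.7 = 2.72 m.

d ≈ 2.72 m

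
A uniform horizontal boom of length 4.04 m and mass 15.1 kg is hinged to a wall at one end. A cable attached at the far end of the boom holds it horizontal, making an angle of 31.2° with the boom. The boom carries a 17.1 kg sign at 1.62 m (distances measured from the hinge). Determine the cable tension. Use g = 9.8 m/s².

Taking torques about the hinge:
Beam weight: 15.1 × 9.8 = 148 N down at 2.02 m → arm 2.02 m, τ = 148 × 2.02 = 299 N·m clockwise.
Sign: 17.1 × 9.8 = 167.6 N down at 1.62 m → arm 1.62 m, τ = 167.6 × 1.62 = 271.5 N·m clockwise.
Total clockwise load moment = 570.5 N·m.
The cable tension T acts at 4.04 m; only its component perpendicular to the boom, T sinθ, produces torque. sin 31.2° = 0.518.
For rotational equilibrium, T × 4.04 × 0.518 = 570.5, so T = 570.5 / 2.093 = 273 N.

T ≈ 273 N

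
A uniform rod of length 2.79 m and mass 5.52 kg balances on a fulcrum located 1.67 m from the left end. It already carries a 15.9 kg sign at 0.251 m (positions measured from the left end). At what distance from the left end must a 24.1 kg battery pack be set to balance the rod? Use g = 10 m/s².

x ≈ 2.67 m from the left end

Take moments about the fulcrum (at 1.67 m from the left end).
Beam weight: 5.52 × 10 = 55.2 N down at 1.395 m → arm 0.275 m, τ = 55.2 × 0.275 = 15.18 N·m counterclockwise.
Sign: 15.9 × 10 = 159 N down at 0.251 m → arm 1.419 m, τ = 159 × 1.419 = 225.6 N·m counterclockwise.
Net moment of existing loads = 240.8 N·m counterclockwise.
The battery pack weighs 24.1 × 10 = 241 N and must supply an equal clockwise moment, so its lever arm about the fulcrum is 240.8 / 241 = 0.999 m.
That puts it at 1.67 + 0.999 = 2.67 m from the left end.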